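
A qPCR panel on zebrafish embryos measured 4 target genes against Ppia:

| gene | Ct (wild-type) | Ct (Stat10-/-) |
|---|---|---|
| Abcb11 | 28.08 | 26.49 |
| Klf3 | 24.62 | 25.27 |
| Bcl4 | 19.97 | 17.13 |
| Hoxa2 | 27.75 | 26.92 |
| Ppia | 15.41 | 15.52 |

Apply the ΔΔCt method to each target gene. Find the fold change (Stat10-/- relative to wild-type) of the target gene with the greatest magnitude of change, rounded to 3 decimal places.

7.727

Abcb11: ΔΔCt = (26.49−15.52) − (28.08−15.41) = 10.97 − 12.67 = -1.70; fold change = 2^1.70 = 3.249
Klf3: ΔΔCt = (25.27−15.52) − (24.62−15.41) = 9.75 − 9.21 = 0.54; fold change = 2^-0.54 = 0.688
Bcl4: ΔΔCt = (17.13−15.52) − (19.97−15.41) = 1.61 − 4.56 = -2.95; fold change = 2^2.95 = 7.727
Hoxa2: ΔΔCt = (26.92−15.52) − (27.75−15.41) = 11.40 − 12.34 = -0.94; fold change = 2^0.94 = 1.919
Bcl4 has the largest |ΔΔCt| = 2.95.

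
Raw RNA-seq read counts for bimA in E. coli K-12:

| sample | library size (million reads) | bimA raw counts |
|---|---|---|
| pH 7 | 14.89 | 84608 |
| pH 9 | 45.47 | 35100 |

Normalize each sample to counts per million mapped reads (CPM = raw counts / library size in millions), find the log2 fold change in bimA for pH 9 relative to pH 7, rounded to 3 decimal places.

CPM(pH 7) = 84608 / 14.89 = 5682.2028
CPM(pH 9) = 35100 / 45.47 = 771.9375
Fold change = 771.9375 / 5682.2028 = 0.13585
log2(0.13585) = -2.8799

-2.880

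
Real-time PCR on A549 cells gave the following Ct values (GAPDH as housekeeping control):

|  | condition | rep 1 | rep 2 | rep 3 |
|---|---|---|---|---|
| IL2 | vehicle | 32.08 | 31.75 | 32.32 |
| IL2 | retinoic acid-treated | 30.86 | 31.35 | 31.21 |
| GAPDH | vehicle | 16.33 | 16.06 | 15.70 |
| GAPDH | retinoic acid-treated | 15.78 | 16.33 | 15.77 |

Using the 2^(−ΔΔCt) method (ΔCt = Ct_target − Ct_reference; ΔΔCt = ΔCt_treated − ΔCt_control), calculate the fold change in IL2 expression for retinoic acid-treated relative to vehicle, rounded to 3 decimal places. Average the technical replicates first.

Mean Ct: IL2 vehicle 32.050; IL2 retinoic acid-treated 31.140; GAPDH vehicle 16.030; GAPDH retinoic acid-treated 15.960
ΔCt(vehicle) = 32.050 − 16.030 = 16.020
ΔCt(retinoic acid-treated) = 31.140 − 15.960 = 15.180
ΔΔCt = 15.180 − 16.020 = -0.840
Fold change = 2^(−(-0.840)) = 2^0.840 = 1.7901

1.790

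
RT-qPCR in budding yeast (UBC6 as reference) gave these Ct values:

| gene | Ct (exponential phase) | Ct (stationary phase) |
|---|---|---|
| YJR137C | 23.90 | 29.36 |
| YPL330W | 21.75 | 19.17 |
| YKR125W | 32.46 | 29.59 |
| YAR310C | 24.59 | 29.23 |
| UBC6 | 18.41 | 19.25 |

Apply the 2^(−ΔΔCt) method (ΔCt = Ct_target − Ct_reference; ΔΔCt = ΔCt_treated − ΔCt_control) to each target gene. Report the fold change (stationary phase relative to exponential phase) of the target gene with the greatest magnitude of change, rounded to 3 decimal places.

0.041

YJR137C: ΔΔCt = (29.36−19.25) − (23.90−18.41) = 10.11 − 5.49 = 4.62; fold change = 2^-4.62 = 0.041
YPL330W: ΔΔCt = (19.17−19.25) − (21.75−18.41) = -0.08 − 3.34 = -3.42; fold change = 2^3.42 = 10.703
YKR125W: ΔΔCt = (29.59−19.25) − (32.46−18.41) = 10.34 − 14.05 = -3.71; fold change = 2^3.71 = 13.086
YAR310C: ΔΔCt = (29.23−19.25) − (24.59−18.41) = 9.98 − 6.18 = 3.80; fold change = 2^-3.80 = 0.072
YJR137C has the largest |ΔΔCt| = 4.62.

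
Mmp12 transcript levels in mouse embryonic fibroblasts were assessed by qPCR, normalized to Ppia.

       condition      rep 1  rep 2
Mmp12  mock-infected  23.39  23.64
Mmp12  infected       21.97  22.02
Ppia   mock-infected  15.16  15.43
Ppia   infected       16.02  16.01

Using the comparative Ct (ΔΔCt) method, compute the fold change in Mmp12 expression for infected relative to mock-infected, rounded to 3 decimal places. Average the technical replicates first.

4.724

Mean Ct: Mmp12 mock-infected 23.515; Mmp12 infected 21.995; Ppia mock-infected 15.295; Ppia infected 16.015
ΔCt(mock-infected) = 23.515 − 15.295 = 8.220
ΔCt(infected) = 21.995 − 16.015 = 5.980
ΔΔCt = 5.980 − 8.220 = -2.240
Fold change = 2^(−(-2.240)) = 2^2.240 = 4.7240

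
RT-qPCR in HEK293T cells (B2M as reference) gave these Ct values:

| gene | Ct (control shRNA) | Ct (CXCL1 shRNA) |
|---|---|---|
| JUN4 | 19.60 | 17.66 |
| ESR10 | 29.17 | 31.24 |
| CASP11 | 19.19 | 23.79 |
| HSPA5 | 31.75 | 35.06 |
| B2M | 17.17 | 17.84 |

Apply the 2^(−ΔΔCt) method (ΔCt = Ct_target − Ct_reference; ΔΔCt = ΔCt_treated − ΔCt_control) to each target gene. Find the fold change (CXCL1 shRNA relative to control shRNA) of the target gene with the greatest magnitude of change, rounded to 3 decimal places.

0.066

JUN4: ΔΔCt = (17.66−17.84) − (19.60−17.17) = -0.18 − 2.43 = -2.61; fold change = 2^2.61 = 6.105
ESR10: ΔΔCt = (31.24−17.84) − (29.17−17.17) = 13.40 − 12.00 = 1.40; fold change = 2^-1.40 = 0.379
CASP11: ΔΔCt = (23.79−17.84) − (19.19−17.17) = 5.95 − 2.02 = 3.93; fold change = 2^-3.93 = 0.066
HSPA5: ΔΔCt = (35.06−17.84) − (31.75−17.17) = 17.22 − 14.58 = 2.64; fold change = 2^-2.64 = 0.160
CASP11 has the largest |ΔΔCt| = 3.93.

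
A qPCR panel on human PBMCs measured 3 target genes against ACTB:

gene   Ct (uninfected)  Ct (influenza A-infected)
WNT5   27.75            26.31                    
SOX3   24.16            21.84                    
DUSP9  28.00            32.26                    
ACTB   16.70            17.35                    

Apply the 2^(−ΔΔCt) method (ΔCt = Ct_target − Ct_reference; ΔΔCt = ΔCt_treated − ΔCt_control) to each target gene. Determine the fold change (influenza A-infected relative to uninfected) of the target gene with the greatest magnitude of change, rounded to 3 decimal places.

WNT5: ΔΔCt = (26.31−17.35) − (27.75−16.70) = 8.96 − 11.05 = -2.09; fold change = 2^2.09 = 4.257
SOX3: ΔΔCt = (21.84−17.35) − (24.16−16.70) = 4.49 − 7.46 = -2.97; fold change = 2^2.97 = 7.835
DUSP9: ΔΔCt = (32.26−17.35) − (28.00−16.70) = 14.91 − 11.30 = 3.61; fold change = 2^-3.61 = 0.082
DUSP9 has the largest |ΔΔCt| = 3.61.

0.082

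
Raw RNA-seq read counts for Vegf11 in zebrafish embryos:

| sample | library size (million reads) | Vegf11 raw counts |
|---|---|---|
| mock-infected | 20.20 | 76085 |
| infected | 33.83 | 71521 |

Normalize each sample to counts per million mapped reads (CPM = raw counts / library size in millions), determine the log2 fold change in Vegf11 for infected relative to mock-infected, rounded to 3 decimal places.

CPM(mock-infected) = 76085 / 20.20 = 3766.5842
CPM(infected) = 71521 / 33.83 = 2114.1295
Fold change = 2114.1295 / 3766.5842 = 0.56129
log2(0.56129) = -0.8332

-0.833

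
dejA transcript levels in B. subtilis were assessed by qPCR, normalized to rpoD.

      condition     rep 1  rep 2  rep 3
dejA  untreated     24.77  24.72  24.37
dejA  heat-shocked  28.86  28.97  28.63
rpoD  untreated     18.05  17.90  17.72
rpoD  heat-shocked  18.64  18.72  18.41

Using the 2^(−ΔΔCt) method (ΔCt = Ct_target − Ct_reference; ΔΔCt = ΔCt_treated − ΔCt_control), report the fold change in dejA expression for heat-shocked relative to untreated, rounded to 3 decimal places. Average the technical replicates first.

Mean Ct: dejA untreated 24.620; dejA heat-shocked 28.820; rpoD untreated 17.890; rpoD heat-shocked 18.590
ΔCt(untreated) = 24.620 − 17.890 = 6.730
ΔCt(heat-shocked) = 28.820 − 18.590 = 10.230
ΔΔCt = 10.230 − 6.730 = 3.500
Fold change = 2^(−3.500) = 0.0884

0.088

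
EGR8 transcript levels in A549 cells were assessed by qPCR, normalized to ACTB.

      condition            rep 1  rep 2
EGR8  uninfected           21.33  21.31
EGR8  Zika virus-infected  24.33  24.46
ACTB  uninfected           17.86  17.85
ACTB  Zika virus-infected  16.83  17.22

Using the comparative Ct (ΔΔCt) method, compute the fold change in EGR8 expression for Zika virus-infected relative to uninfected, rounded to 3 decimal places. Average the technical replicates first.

Mean Ct: EGR8 uninfected 21.320; EGR8 Zika virus-infected 24.395; ACTB uninfected 17.855; ACTB Zika virus-infected 17.025
ΔCt(uninfected) = 21.320 − 17.855 = 3.465
ΔCt(Zika virus-infected) = 24.395 − 17.025 = 7.370
ΔΔCt = 7.370 − 3.465 = 3.905
Fold change = 2^(−3.905) = 0.0668

0.067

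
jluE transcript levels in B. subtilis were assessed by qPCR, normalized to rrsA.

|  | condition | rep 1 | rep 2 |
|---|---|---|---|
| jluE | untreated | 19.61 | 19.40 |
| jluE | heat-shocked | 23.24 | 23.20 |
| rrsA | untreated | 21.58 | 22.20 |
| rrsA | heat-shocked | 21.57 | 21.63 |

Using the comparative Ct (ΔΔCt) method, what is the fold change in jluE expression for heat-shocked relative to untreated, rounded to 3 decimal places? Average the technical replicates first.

Mean Ct: jluE untreated 19.505; jluE heat-shocked 23.220; rrsA untreated 21.890; rrsA heat-shocked 21.600
ΔCt(untreated) = 19.505 − 21.890 = -2.385
ΔCt(heat-shocked) = 23.220 − 21.600 = 1.620
ΔΔCt = 1.620 − (-2.385) = 4.005
Fold change = 2^(−4.005) = 0.0623

0.062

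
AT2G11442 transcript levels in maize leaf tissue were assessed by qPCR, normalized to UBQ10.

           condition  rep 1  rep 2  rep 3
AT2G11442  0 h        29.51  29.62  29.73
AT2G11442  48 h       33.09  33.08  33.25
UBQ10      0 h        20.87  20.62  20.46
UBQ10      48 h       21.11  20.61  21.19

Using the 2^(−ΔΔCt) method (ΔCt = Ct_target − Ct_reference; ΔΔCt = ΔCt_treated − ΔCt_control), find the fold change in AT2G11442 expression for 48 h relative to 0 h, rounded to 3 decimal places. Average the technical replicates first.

0.109

Mean Ct: AT2G11442 0 h 29.620; AT2G11442 48 h 33.140; UBQ10 0 h 20.650; UBQ10 48 h 20.970
ΔCt(0 h) = 29.620 − 20.650 = 8.970
ΔCt(48 h) = 33.140 − 20.970 = 12.170
ΔΔCt = 12.170 − 8.970 = 3.200
Fold change = 2^(−3.200) = 0.1088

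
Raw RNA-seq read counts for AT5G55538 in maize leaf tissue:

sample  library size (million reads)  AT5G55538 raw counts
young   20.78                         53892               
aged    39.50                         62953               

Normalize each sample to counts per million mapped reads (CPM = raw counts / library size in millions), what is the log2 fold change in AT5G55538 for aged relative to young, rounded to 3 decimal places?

CPM(young) = 53892 / 20.78 = 2593.4552
CPM(aged) = 62953 / 39.50 = 1593.7468
Fold change = 1593.7468 / 2593.4552 = 0.61453
log2(0.61453) = -0.7025

-0.702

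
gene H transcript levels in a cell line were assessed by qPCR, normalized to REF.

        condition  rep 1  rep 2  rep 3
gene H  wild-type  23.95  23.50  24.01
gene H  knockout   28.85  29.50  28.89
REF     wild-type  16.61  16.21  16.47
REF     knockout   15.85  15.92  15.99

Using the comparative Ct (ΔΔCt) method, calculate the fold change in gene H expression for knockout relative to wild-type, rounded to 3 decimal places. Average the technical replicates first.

0.018

Mean Ct: gene H wild-type 23.820; gene H knockout 29.080; REF wild-type 16.430; REF knockout 15.920
ΔCt(wild-type) = 23.820 − 16.430 = 7.390
ΔCt(knockout) = 29.080 − 15.920 = 13.160
ΔΔCt = 13.160 − 7.390 = 5.770
Fold change = 2^(−5.770) = 0.0183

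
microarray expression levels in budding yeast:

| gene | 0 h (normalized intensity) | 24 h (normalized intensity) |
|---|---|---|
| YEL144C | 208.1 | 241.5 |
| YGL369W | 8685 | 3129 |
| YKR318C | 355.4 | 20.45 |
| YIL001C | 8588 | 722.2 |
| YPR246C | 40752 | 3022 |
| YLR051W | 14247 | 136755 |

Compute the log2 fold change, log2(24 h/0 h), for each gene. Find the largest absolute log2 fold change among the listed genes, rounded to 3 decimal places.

log2(241.5/208.1) = 0.215  (YEL144C)
log2(3129/8685) = -1.473  (YGL369W)
log2(20.45/355.4) = -4.119  (YKR318C)
log2(722.2/8588) = -3.572  (YIL001C)
log2(3022/40752) = -3.753  (YPR246C)
log2(136755/14247) = 3.263  (YLR051W)
The largest magnitude belongs to YKR318C.

4.119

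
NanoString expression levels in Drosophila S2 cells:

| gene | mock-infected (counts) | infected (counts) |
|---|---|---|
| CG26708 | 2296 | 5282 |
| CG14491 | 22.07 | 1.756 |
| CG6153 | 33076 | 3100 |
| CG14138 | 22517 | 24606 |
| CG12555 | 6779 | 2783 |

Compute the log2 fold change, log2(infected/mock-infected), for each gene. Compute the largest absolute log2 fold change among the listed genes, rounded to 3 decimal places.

3.652

log2(5282/2296) = 1.202  (CG26708)
log2(1.756/22.07) = -3.652  (CG14491)
log2(3100/33076) = -3.415  (CG6153)
log2(24606/22517) = 0.128  (CG14138)
log2(2783/6779) = -1.284  (CG12555)
The largest magnitude belongs to CG14491.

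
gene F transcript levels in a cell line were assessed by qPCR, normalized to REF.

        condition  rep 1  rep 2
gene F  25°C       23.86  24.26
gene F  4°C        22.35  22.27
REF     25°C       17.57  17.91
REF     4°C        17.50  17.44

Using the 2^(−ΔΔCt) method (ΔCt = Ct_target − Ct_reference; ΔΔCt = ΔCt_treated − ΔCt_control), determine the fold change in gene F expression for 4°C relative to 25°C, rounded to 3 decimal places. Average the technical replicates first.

2.789

Mean Ct: gene F 25°C 24.060; gene F 4°C 22.310; REF 25°C 17.740; REF 4°C 17.470
ΔCt(25°C) = 24.060 − 17.740 = 6.320
ΔCt(4°C) = 22.310 − 17.470 = 4.840
ΔΔCt = 4.840 − 6.320 = -1.480
Fold change = 2^(−(-1.480)) = 2^1.480 = 2.7895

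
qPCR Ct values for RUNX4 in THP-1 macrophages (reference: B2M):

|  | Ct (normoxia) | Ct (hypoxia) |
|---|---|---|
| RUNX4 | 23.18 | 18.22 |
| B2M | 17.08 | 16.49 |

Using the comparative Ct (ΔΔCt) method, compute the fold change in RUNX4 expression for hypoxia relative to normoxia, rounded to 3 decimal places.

20.678

ΔCt(normoxia) = 23.180 − 17.080 = 6.100
ΔCt(hypoxia) = 18.220 − 16.490 = 1.730
ΔΔCt = 1.730 − 6.100 = -4.370
Fold change = 2^(−(-4.370)) = 2^4.370 = 20.6776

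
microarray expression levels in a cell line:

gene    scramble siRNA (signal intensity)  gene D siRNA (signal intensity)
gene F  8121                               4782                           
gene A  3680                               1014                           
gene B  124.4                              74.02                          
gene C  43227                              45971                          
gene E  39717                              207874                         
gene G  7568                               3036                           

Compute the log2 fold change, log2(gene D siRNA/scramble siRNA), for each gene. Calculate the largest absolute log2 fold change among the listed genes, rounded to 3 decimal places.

log2(4782/8121) = -0.764  (gene F)
log2(1014/3680) = -1.860  (gene A)
log2(74.02/124.4) = -0.749  (gene B)
log2(45971/43227) = 0.089  (gene C)
log2(207874/39717) = 2.388  (gene E)
log2(3036/7568) = -1.318  (gene G)
The largest magnitude belongs to gene E.

2.388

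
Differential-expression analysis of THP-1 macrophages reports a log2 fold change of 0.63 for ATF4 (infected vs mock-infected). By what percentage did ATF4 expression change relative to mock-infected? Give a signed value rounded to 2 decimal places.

54.76%

Fold change = 2^(0.63) = 1.5476
Percent change = (FC − 1) × 100% = (1.5476 − 1) × 100 = 54.76%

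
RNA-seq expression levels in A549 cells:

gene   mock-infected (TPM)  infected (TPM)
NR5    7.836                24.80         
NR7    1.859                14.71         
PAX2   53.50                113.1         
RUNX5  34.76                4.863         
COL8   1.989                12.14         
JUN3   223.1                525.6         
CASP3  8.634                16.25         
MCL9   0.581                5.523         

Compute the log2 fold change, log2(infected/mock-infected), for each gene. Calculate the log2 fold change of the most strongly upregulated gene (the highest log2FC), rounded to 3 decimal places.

3.249

log2(24.80/7.836) = 1.662  (NR5)
log2(14.71/1.859) = 2.984  (NR7)
log2(113.1/53.50) = 1.080  (PAX2)
log2(4.863/34.76) = -2.838  (RUNX5)
log2(12.14/1.989) = 2.610  (COL8)
log2(525.6/223.1) = 1.236  (JUN3)
log2(16.25/8.634) = 0.912  (CASP3)
log2(5.523/0.581) = 3.249  (MCL9)
MCL9 is most strongly upregulated.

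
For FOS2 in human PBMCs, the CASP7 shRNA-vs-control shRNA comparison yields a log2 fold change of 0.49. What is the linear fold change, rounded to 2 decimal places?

1.40

Fold change = 2^(0.49) = 1.404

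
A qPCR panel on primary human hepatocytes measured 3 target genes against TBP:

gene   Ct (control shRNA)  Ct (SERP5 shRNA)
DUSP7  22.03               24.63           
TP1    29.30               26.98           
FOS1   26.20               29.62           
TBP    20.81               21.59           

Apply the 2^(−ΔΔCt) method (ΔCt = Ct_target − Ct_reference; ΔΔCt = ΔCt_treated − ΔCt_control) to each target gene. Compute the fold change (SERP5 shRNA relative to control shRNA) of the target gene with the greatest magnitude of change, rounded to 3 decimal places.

DUSP7: ΔΔCt = (24.63−21.59) − (22.03−20.81) = 3.04 − 1.22 = 1.82; fold change = 2^-1.82 = 0.283
TP1: ΔΔCt = (26.98−21.59) − (29.30−20.81) = 5.39 − 8.49 = -3.10; fold change = 2^3.10 = 8.574
FOS1: ΔΔCt = (29.62−21.59) − (26.20−20.81) = 8.03 − 5.39 = 2.64; fold change = 2^-2.64 = 0.160
TP1 has the largest |ΔΔCt| = 3.10.

8.574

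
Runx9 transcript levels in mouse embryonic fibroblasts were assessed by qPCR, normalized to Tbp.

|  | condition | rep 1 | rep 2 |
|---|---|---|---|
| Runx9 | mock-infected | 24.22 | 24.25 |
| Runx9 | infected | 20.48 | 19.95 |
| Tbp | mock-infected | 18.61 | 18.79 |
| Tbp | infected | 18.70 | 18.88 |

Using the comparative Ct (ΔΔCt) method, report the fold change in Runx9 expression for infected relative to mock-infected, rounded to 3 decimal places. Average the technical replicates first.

Mean Ct: Runx9 mock-infected 24.235; Runx9 infected 20.215; Tbp mock-infected 18.700; Tbp infected 18.790
ΔCt(mock-infected) = 24.235 − 18.700 = 5.535
ΔCt(infected) = 20.215 − 18.790 = 1.425
ΔΔCt = 1.425 − 5.535 = -4.110
Fold change = 2^(−(-4.110)) = 2^4.110 = 17.2677

17.268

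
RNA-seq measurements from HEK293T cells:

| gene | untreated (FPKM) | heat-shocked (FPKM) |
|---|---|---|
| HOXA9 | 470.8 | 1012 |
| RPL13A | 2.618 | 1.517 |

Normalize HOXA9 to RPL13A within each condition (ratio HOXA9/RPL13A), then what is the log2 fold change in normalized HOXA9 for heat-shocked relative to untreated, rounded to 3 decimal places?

HOXA9/RPL13A (untreated) = 470.8 / 2.618 = 179.83
HOXA9/RPL13A (heat-shocked) = 1012 / 1.517 = 667.11
Fold change = 667.11 / 179.83 = 3.7096
log2(3.7096) = 1.8913

1.891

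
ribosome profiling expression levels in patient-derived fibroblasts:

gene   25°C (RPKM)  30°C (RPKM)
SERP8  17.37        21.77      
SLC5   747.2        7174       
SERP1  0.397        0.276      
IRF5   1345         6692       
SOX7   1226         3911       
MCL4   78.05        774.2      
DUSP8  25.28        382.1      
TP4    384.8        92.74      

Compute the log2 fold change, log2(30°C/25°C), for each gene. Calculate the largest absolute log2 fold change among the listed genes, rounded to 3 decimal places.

3.918

log2(21.77/17.37) = 0.326  (SERP8)
log2(7174/747.2) = 3.263  (SLC5)
log2(0.276/0.397) = -0.524  (SERP1)
log2(6692/1345) = 2.315  (IRF5)
log2(3911/1226) = 1.674  (SOX7)
log2(774.2/78.05) = 3.310  (MCL4)
log2(382.1/25.28) = 3.918  (DUSP8)
log2(92.74/384.8) = -2.053  (TP4)
The largest magnitude belongs to DUSP8.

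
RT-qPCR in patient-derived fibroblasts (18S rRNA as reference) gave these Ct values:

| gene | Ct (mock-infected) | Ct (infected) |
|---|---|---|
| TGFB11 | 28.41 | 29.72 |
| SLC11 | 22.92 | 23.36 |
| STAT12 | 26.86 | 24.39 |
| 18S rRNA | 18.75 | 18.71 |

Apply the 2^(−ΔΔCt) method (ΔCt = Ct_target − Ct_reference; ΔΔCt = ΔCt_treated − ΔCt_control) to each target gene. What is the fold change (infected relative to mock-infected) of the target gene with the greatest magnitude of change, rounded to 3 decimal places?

TGFB11: ΔΔCt = (29.72−18.71) − (28.41−18.75) = 11.01 − 9.66 = 1.35; fold change = 2^-1.35 = 0.392
SLC11: ΔΔCt = (23.36−18.71) − (22.92−18.75) = 4.65 − 4.17 = 0.48; fold change = 2^-0.48 = 0.717
STAT12: ΔΔCt = (24.39−18.71) − (26.86−18.75) = 5.68 − 8.11 = -2.43; fold change = 2^2.43 = 5.389
STAT12 has the largest |ΔΔCt| = 2.43.

5.389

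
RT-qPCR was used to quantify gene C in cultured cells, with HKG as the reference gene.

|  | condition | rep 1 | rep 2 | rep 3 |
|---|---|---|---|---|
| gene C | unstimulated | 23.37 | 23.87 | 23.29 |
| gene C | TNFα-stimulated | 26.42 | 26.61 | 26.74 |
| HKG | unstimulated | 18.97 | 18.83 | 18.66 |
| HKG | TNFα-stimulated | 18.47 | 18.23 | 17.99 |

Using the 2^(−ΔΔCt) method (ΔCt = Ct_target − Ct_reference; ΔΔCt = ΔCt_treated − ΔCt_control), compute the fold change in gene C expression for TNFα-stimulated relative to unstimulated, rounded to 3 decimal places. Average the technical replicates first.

0.079

Mean Ct: gene C unstimulated 23.510; gene C TNFα-stimulated 26.590; HKG unstimulated 18.820; HKG TNFα-stimulated 18.230
ΔCt(unstimulated) = 23.510 − 18.820 = 4.690
ΔCt(TNFα-stimulated) = 26.590 − 18.230 = 8.360
ΔΔCt = 8.360 − 4.690 = 3.670
Fold change = 2^(−3.670) = 0.0786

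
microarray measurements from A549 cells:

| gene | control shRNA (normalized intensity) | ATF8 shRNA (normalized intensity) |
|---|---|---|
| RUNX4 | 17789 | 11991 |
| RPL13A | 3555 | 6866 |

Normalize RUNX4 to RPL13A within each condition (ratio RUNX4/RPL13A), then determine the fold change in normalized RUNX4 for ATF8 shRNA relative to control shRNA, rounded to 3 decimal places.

RUNX4/RPL13A (control shRNA) = 17789 / 3555 = 5.0039
RUNX4/RPL13A (ATF8 shRNA) = 11991 / 6866 = 1.7464
Fold change = 1.7464 / 5.0039 = 0.3490

0.349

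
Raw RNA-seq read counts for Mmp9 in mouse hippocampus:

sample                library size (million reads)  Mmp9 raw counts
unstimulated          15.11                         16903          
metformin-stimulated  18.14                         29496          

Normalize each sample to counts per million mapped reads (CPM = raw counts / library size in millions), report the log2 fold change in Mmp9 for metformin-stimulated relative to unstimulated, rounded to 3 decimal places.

CPM(unstimulated) = 16903 / 15.11 = 1118.6631
CPM(metformin-stimulated) = 29496 / 18.14 = 1626.0198
Fold change = 1626.0198 / 1118.6631 = 1.45354
log2(1.45354) = 0.5396

0.540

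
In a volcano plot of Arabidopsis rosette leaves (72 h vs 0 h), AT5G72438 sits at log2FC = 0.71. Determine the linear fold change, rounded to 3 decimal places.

Fold change = 2^(0.71) = 1.6358

1.636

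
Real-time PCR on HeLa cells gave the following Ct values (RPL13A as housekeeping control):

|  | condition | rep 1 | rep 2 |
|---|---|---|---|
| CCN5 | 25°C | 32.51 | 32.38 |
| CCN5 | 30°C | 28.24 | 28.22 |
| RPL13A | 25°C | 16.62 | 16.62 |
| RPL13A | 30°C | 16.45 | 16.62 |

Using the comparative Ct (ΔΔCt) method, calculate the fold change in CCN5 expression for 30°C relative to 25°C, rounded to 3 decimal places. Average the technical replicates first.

Mean Ct: CCN5 25°C 32.445; CCN5 30°C 28.230; RPL13A 25°C 16.620; RPL13A 30°C 16.535
ΔCt(25°C) = 32.445 − 16.620 = 15.825
ΔCt(30°C) = 28.230 − 16.535 = 11.695
ΔΔCt = 11.695 − 15.825 = -4.130
Fold change = 2^(−(-4.130)) = 2^4.130 = 17.5087

17.509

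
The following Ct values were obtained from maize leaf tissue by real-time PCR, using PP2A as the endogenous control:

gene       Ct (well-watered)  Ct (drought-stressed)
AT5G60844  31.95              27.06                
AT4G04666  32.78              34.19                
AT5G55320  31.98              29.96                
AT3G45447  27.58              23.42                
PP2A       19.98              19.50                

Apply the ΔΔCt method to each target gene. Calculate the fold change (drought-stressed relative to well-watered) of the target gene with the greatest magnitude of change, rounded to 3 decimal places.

21.259

AT5G60844: ΔΔCt = (27.06−19.50) − (31.95−19.98) = 7.56 − 11.97 = -4.41; fold change = 2^4.41 = 21.259
AT4G04666: ΔΔCt = (34.19−19.50) − (32.78−19.98) = 14.69 − 12.80 = 1.89; fold change = 2^-1.89 = 0.270
AT5G55320: ΔΔCt = (29.96−19.50) − (31.98−19.98) = 10.46 − 12.00 = -1.54; fold change = 2^1.54 = 2.908
AT3G45447: ΔΔCt = (23.42−19.50) − (27.58−19.98) = 3.92 − 7.60 = -3.68; fold change = 2^3.68 = 12.817
AT5G60844 has the largest |ΔΔCt| = 4.41.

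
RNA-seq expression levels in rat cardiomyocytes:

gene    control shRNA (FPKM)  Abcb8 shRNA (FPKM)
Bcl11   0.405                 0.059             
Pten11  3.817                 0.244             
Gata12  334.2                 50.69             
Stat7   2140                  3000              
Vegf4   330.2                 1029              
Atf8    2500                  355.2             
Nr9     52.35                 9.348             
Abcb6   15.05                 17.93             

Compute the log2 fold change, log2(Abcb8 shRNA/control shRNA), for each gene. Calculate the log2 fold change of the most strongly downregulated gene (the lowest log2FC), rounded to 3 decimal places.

log2(0.059/0.405) = -2.779  (Bcl11)
log2(0.244/3.817) = -3.967  (Pten11)
log2(50.69/334.2) = -2.721  (Gata12)
log2(3000/2140) = 0.487  (Stat7)
log2(1029/330.2) = 1.640  (Vegf4)
log2(355.2/2500) = -2.815  (Atf8)
log2(9.348/52.35) = -2.485  (Nr9)
log2(17.93/15.05) = 0.253  (Abcb6)
Pten11 is most strongly downregulated.

-3.967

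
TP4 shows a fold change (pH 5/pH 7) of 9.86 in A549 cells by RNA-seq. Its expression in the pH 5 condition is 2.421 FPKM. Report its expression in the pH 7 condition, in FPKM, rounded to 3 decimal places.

0.246

pH 7 expression = 2.421 / 9.86 = 0.246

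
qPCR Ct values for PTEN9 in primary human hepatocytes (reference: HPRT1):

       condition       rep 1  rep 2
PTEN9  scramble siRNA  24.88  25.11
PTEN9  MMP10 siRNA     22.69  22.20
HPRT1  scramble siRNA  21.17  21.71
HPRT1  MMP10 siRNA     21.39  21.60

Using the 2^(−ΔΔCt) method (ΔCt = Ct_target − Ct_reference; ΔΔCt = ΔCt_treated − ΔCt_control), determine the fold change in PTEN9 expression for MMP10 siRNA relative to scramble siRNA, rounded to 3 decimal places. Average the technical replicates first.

Mean Ct: PTEN9 scramble siRNA 24.995; PTEN9 MMP10 siRNA 22.445; HPRT1 scramble siRNA 21.440; HPRT1 MMP10 siRNA 21.495
ΔCt(scramble siRNA) = 24.995 − 21.440 = 3.555
ΔCt(MMP10 siRNA) = 22.445 − 21.495 = 0.950
ΔΔCt = 0.950 − 3.555 = -2.605
Fold change = 2^(−(-2.605)) = 2^2.605 = 6.0839

6.084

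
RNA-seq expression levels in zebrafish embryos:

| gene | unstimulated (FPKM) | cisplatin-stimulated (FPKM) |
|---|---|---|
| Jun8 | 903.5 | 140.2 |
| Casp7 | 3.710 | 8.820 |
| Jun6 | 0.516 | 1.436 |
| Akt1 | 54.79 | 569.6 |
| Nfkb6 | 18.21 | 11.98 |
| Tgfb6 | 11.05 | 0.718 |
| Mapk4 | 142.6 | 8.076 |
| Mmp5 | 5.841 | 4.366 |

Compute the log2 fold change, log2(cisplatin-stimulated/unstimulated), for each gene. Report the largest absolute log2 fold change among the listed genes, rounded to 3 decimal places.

4.142

log2(140.2/903.5) = -2.688  (Jun8)
log2(8.820/3.710) = 1.249  (Casp7)
log2(1.436/0.516) = 1.477  (Jun6)
log2(569.6/54.79) = 3.378  (Akt1)
log2(11.98/18.21) = -0.604  (Nfkb6)
log2(0.718/11.05) = -3.944  (Tgfb6)
log2(8.076/142.6) = -4.142  (Mapk4)
log2(4.366/5.841) = -0.420  (Mmp5)
The largest magnitude belongs to Mapk4.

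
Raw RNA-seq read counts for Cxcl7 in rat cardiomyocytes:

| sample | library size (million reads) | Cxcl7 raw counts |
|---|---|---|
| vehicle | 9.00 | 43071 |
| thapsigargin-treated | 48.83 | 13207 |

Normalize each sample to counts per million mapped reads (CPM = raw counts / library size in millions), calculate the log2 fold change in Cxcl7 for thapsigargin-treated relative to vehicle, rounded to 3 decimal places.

CPM(vehicle) = 43071 / 9.00 = 4785.6667
CPM(thapsigargin-treated) = 13207 / 48.83 = 270.4690
Fold change = 270.4690 / 4785.6667 = 0.05652
log2(0.05652) = -4.1452

-4.145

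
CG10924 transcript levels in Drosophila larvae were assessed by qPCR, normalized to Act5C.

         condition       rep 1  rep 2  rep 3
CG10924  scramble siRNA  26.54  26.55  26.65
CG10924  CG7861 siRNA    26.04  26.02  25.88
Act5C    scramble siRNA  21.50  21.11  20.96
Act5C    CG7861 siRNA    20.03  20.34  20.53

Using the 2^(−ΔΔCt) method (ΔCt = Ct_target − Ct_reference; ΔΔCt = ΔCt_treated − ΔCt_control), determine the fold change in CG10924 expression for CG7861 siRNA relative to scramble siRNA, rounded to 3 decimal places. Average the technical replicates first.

0.818

Mean Ct: CG10924 scramble siRNA 26.580; CG10924 CG7861 siRNA 25.980; Act5C scramble siRNA 21.190; Act5C CG7861 siRNA 20.300
ΔCt(scramble siRNA) = 26.580 − 21.190 = 5.390
ΔCt(CG7861 siRNA) = 25.980 − 20.300 = 5.680
ΔΔCt = 5.680 − 5.390 = 0.290
Fold change = 2^(−0.290) = 0.8179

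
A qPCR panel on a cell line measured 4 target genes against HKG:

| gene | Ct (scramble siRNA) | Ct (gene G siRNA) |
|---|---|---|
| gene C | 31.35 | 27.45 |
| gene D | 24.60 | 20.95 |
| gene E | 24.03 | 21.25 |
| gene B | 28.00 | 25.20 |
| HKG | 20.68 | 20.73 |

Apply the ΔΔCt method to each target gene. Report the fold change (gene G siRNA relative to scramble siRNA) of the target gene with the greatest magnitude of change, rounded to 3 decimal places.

15.455

gene C: ΔΔCt = (27.45−20.73) − (31.35−20.68) = 6.72 − 10.67 = -3.95; fold change = 2^3.95 = 15.455
gene D: ΔΔCt = (20.95−20.73) − (24.60−20.68) = 0.22 − 3.92 = -3.70; fold change = 2^3.70 = 12.996
gene E: ΔΔCt = (21.25−20.73) − (24.03−20.68) = 0.52 − 3.35 = -2.83; fold change = 2^2.83 = 7.111
gene B: ΔΔCt = (25.20−20.73) − (28.00−20.68) = 4.47 − 7.32 = -2.85; fold change = 2^2.85 = 7.210
gene C has the largest |ΔΔCt| = 3.95.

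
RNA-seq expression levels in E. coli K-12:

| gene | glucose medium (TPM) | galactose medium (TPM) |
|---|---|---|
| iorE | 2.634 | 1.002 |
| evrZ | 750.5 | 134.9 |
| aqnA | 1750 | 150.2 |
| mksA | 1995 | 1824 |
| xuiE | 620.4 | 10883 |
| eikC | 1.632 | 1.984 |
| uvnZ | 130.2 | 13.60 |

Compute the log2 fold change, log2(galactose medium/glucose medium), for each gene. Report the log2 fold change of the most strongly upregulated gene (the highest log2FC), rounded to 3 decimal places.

4.133

log2(1.002/2.634) = -1.394  (iorE)
log2(134.9/750.5) = -2.476  (evrZ)
log2(150.2/1750) = -3.542  (aqnA)
log2(1824/1995) = -0.129  (mksA)
log2(10883/620.4) = 4.133  (xuiE)
log2(1.984/1.632) = 0.282  (eikC)
log2(13.60/130.2) = -3.259  (uvnZ)
xuiE is most strongly upregulated.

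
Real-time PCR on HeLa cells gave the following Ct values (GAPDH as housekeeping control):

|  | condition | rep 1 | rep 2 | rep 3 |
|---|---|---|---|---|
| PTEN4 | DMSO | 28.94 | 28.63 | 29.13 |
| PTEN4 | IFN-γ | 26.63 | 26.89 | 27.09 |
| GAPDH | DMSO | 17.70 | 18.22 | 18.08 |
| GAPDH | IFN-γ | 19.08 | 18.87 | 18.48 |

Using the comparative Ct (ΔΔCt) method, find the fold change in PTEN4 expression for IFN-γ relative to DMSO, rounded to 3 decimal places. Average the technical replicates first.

7.160

Mean Ct: PTEN4 DMSO 28.900; PTEN4 IFN-γ 26.870; GAPDH DMSO 18.000; GAPDH IFN-γ 18.810
ΔCt(DMSO) = 28.900 − 18.000 = 10.900
ΔCt(IFN-γ) = 26.870 − 18.810 = 8.060
ΔΔCt = 8.060 − 10.900 = -2.840
Fold change = 2^(−(-2.840)) = 2^2.840 = 7.1602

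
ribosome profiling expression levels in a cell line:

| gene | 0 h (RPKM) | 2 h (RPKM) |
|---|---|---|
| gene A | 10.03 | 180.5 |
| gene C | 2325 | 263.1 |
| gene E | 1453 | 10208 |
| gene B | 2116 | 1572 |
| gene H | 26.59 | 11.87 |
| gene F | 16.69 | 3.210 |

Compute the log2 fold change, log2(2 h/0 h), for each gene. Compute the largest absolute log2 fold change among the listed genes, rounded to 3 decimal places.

4.170

log2(180.5/10.03) = 4.170  (gene A)
log2(263.1/2325) = -3.144  (gene C)
log2(10208/1453) = 2.813  (gene E)
log2(1572/2116) = -0.429  (gene B)
log2(11.87/26.59) = -1.164  (gene H)
log2(3.210/16.69) = -2.378  (gene F)
The largest magnitude belongs to gene A.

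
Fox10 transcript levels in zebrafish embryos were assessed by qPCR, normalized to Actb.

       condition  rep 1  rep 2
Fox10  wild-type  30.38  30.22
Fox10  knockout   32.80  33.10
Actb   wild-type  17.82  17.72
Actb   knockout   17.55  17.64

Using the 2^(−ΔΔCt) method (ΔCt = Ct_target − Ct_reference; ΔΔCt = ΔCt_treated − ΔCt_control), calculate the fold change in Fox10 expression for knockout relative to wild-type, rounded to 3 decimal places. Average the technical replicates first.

Mean Ct: Fox10 wild-type 30.300; Fox10 knockout 32.950; Actb wild-type 17.770; Actb knockout 17.595
ΔCt(wild-type) = 30.300 − 17.770 = 12.530
ΔCt(knockout) = 32.950 − 17.595 = 15.355
ΔΔCt = 15.355 − 12.530 = 2.825
Fold change = 2^(−2.825) = 0.1411

0.141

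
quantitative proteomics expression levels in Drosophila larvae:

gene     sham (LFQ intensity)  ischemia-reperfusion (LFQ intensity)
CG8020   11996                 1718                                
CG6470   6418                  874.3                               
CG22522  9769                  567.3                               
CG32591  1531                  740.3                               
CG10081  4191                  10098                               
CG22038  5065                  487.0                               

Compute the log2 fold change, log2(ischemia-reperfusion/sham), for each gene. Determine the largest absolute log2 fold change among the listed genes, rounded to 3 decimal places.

4.106

log2(1718/11996) = -2.804  (CG8020)
log2(874.3/6418) = -2.876  (CG6470)
log2(567.3/9769) = -4.106  (CG22522)
log2(740.3/1531) = -1.048  (CG32591)
log2(10098/4191) = 1.269  (CG10081)
log2(487.0/5065) = -3.379  (CG22038)
The largest magnitude belongs to CG22522.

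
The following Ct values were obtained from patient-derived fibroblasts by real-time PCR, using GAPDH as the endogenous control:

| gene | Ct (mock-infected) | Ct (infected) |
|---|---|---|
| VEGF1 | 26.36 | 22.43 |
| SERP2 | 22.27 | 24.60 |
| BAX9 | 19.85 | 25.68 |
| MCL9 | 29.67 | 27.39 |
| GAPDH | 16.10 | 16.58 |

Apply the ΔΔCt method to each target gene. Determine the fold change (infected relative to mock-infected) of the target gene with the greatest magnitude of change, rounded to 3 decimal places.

VEGF1: ΔΔCt = (22.43−16.58) − (26.36−16.10) = 5.85 − 10.26 = -4.41; fold change = 2^4.41 = 21.259
SERP2: ΔΔCt = (24.60−16.58) − (22.27−16.10) = 8.02 − 6.17 = 1.85; fold change = 2^-1.85 = 0.277
BAX9: ΔΔCt = (25.68−16.58) − (19.85−16.10) = 9.10 − 3.75 = 5.35; fold change = 2^-5.35 = 0.025
MCL9: ΔΔCt = (27.39−16.58) − (29.67−16.10) = 10.81 − 13.57 = -2.76; fold change = 2^2.76 = 6.774
BAX9 has the largest |ΔΔCt| = 5.35.

0.025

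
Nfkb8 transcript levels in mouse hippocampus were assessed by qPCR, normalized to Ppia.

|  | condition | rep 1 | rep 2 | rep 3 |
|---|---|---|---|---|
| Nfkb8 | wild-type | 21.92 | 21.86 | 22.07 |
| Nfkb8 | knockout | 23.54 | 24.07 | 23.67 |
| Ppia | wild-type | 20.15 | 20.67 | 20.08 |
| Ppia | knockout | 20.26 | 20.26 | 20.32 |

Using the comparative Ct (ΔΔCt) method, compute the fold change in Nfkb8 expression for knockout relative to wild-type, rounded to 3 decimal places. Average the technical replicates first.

0.281

Mean Ct: Nfkb8 wild-type 21.950; Nfkb8 knockout 23.760; Ppia wild-type 20.300; Ppia knockout 20.280
ΔCt(wild-type) = 21.950 − 20.300 = 1.650
ΔCt(knockout) = 23.760 − 20.280 = 3.480
ΔΔCt = 3.480 − 1.650 = 1.830
Fold change = 2^(−1.830) = 0.2813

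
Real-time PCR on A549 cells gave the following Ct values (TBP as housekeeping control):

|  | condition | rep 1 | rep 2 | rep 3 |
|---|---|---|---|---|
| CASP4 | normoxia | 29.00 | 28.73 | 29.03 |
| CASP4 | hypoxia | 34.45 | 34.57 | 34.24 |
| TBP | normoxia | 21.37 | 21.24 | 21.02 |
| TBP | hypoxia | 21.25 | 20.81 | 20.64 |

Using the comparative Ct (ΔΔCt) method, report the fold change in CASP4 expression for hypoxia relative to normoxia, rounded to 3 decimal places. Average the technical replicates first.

Mean Ct: CASP4 normoxia 28.920; CASP4 hypoxia 34.420; TBP normoxia 21.210; TBP hypoxia 20.900
ΔCt(normoxia) = 28.920 − 21.210 = 7.710
ΔCt(hypoxia) = 34.420 − 20.900 = 13.520
ΔΔCt = 13.520 − 7.710 = 5.810
Fold change = 2^(−5.810) = 0.0178

0.018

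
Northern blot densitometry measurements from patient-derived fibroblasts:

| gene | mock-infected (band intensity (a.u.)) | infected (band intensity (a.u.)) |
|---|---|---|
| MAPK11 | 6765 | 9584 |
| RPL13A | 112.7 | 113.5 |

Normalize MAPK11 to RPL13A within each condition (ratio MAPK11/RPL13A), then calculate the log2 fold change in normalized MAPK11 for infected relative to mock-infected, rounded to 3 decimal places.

MAPK11/RPL13A (mock-infected) = 6765 / 112.7 = 60.027
MAPK11/RPL13A (infected) = 9584 / 113.5 = 84.441
Fold change = 84.441 / 60.027 = 1.4067
log2(1.4067) = 0.4923

0.492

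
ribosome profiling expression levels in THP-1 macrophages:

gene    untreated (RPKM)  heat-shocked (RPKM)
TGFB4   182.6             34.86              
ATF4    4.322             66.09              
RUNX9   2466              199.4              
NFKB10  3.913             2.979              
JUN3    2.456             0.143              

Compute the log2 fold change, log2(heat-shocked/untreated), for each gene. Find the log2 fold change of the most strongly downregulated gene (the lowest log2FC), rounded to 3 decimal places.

log2(34.86/182.6) = -2.389  (TGFB4)
log2(66.09/4.322) = 3.935  (ATF4)
log2(199.4/2466) = -3.628  (RUNX9)
log2(2.979/3.913) = -0.393  (NFKB10)
log2(0.143/2.456) = -4.102  (JUN3)
JUN3 is most strongly downregulated.

-4.102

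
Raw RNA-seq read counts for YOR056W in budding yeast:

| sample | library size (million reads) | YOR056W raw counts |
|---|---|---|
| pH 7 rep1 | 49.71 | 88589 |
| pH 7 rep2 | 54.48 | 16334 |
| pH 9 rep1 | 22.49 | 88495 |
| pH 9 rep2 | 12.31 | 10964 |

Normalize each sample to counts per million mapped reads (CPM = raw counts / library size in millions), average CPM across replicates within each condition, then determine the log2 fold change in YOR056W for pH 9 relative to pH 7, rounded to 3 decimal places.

1.213

CPM(pH 7 rep1) = 88589 / 49.71 = 1782.1163
CPM(pH 7 rep2) = 16334 / 54.48 = 299.8164
CPM(pH 9 rep1) = 88495 / 22.49 = 3934.8599
CPM(pH 9 rep2) = 10964 / 12.31 = 890.6580
mean CPM(pH 7) = 1040.9664; mean CPM(pH 9) = 2412.7590
Fold change = 2412.7590 / 1040.9664 = 2.31781
log2(2.31781) = 1.2128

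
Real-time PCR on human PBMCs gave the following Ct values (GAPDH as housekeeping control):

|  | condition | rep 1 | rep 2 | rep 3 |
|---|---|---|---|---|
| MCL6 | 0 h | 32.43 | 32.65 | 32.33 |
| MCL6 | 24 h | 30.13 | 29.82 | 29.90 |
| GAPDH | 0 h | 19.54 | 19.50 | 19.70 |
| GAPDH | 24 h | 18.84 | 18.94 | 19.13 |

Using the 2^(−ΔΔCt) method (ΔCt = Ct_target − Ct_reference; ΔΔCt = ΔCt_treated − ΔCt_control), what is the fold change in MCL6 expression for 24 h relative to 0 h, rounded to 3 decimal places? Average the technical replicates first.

3.758

Mean Ct: MCL6 0 h 32.470; MCL6 24 h 29.950; GAPDH 0 h 19.580; GAPDH 24 h 18.970
ΔCt(0 h) = 32.470 − 19.580 = 12.890
ΔCt(24 h) = 29.950 − 18.970 = 10.980
ΔΔCt = 10.980 − 12.890 = -1.910
Fold change = 2^(−(-1.910)) = 2^1.910 = 3.7581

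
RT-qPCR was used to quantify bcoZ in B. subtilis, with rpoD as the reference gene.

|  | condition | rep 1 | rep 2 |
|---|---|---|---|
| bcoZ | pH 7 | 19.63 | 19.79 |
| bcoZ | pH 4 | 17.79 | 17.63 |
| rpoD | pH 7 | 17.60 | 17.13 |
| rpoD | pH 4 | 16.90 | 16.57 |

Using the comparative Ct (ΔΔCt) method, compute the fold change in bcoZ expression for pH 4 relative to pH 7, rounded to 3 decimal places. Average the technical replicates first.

2.585

Mean Ct: bcoZ pH 7 19.710; bcoZ pH 4 17.710; rpoD pH 7 17.365; rpoD pH 4 16.735
ΔCt(pH 7) = 19.710 − 17.365 = 2.345
ΔCt(pH 4) = 17.710 − 16.735 = 0.975
ΔΔCt = 0.975 − 2.345 = -1.370
Fold change = 2^(−(-1.370)) = 2^1.370 = 2.5847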